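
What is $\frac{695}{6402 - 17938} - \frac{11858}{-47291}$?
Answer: $\frac{103926643}{545548976} \approx 0.1905$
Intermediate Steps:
$\frac{695}{6402 - 17938} - \frac{11858}{-47291} = \frac{695}{-11536} - - \frac{11858}{47291} = 695 \left(- \frac{1}{11536}\right) + \frac{11858}{47291} = - \frac{695}{11536} + \frac{11858}{47291} = \frac{103926643}{545548976}$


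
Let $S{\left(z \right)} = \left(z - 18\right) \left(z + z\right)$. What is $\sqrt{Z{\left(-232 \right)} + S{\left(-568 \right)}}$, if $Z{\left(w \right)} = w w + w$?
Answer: $2 \sqrt{179822} \approx 848.11$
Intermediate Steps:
$Z{\left(w \right)} = w + w^{2}$ ($Z{\left(w \right)} = w^{2} + w = w + w^{2}$)
$S{\left(z \right)} = 2 z \left(-18 + z\right)$ ($S{\left(z \right)} = \left(-18 + z\right) 2 z = 2 z \left(-18 + z\right)$)
$\sqrt{Z{\left(-232 \right)} + S{\left(-568 \right)}} = \sqrt{- 232 \left(1 - 232\right) + 2 \left(-568\right) \left(-18 - 568\right)} = \sqrt{\left(-232\right) \left(-231\right) + 2 \left(-568\right) \left(-586\right)} = \sqrt{53592 + 665696} = \sqrt{719288} = 2 \sqrt{179822}$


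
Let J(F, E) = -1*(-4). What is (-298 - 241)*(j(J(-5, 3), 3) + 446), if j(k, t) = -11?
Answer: -234465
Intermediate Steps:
J(F, E) = 4
(-298 - 241)*(j(J(-5, 3), 3) + 446) = (-298 - 241)*(-11 + 446) = -539*435 = -234465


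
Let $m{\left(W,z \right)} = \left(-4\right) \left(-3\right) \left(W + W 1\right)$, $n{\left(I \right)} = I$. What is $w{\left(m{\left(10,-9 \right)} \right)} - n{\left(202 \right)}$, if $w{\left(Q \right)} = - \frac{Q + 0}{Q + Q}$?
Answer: $- \frac{405}{2} \approx -202.5$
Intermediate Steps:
$m{\left(W,z \right)} = 24 W$ ($m{\left(W,z \right)} = 12 \left(W + W\right) = 12 \cdot 2 W = 24 W$)
$w{\left(Q \right)} = - \frac{1}{2}$ ($w{\left(Q \right)} = - \frac{Q}{2 Q} = - Q \frac{1}{2 Q} = \left(-1\right) \frac{1}{2} = - \frac{1}{2}$)
$w{\left(m{\left(10,-9 \right)} \right)} - n{\left(202 \right)} = - \frac{1}{2} - 202 = - \frac{405}{2}$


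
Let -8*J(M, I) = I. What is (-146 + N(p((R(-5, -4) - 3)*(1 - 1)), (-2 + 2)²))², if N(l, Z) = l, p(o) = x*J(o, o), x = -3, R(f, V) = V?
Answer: 21316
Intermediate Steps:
J(M, I) = -I/8
p(o) = 3*o/8 (p(o) = -(-3)*o/8 = 3*o/8)
(-146 + N(p((R(-5, -4) - 3)*(1 - 1)), (-2 + 2)²))² = (-146 + 3*((-4 - 3)*(1 - 1))/8)² = (-146 + 3*(-7*0)/8)² = (-146 + (3/8)*0)² = (-146 + 0)² = (-146)² = 21316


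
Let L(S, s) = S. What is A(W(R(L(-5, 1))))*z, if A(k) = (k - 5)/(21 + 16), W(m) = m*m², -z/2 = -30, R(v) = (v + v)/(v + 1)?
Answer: 1275/74 ≈ 17.230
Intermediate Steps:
R(v) = 2*v/(1 + v) (R(v) = (2*v)/(1 + v) = 2*v/(1 + v))
z = 60 (z = -2*(-30) = 60)
W(m) = m³
A(k) = -5/37 + k/37 (A(k) = (-5 + k)/37 = (-5 + k)*(1/37) = -5/37 + k/37)
A(W(R(L(-5, 1))))*z = (-5/37 + (2*(-5)/(1 - 5))³/37)*60 = (-5/37 + (2*(-5)/(-4))³/37)*60 = (-5/37 + (2*(-5)*(-¼))³/37)*60 = (-5/37 + (5/2)³/37)*60 = (-5/37 + (1/37)*(125/8))*60 = (-5/37 + 125/296)*60 = (85/296)*60 = 1275/74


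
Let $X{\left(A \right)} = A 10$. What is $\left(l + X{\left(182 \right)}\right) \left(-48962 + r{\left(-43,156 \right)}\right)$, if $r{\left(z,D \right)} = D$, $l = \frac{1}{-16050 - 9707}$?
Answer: $- \frac{2287914929634}{25757} \approx -8.8827 \cdot 10^{7}$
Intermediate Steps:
$l = - \frac{1}{25757}$ ($l = \frac{1}{-25757} = - \frac{1}{25757} \approx -3.8824 \cdot 10^{-5}$)
$X{\left(A \right)} = 10 A$
$\left(l + X{\left(182 \right)}\right) \left(-48962 + r{\left(-43,156 \right)}\right) = \left(- \frac{1}{25757} + 10 \cdot 182\right) \left(-48962 + 156\right) = \left(- \frac{1}{25757} + 1820\right) \left(-48806\right) = \frac{46877739}{25757} \left(-48806\right) = - \frac{2287914929634}{25757}$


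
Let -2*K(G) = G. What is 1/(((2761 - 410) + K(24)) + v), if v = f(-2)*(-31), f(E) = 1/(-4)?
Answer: 4/9387 ≈ 0.00042612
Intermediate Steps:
f(E) = -¼
K(G) = -G/2
v = 31/4 (v = -¼*(-31) = 31/4 ≈ 7.7500)
1/(((2761 - 410) + K(24)) + v) = 1/(((2761 - 410) - ½*24) + 31/4) = 1/((2351 - 12) + 31/4) = 1/(2339 + 31/4) = 1/(9387/4) = 4/9387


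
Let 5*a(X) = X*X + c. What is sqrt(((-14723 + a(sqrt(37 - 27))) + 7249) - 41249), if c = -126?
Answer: I*sqrt(1218655)/5 ≈ 220.79*I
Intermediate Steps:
a(X) = -126/5 + X**2/5 (a(X) = (X*X - 126)/5 = (X**2 - 126)/5 = (-126 + X**2)/5 = -126/5 + X**2/5)
sqrt(((-14723 + a(sqrt(37 - 27))) + 7249) - 41249) = sqrt(((-14723 + (-126/5 + (sqrt(37 - 27))**2/5)) + 7249) - 41249) = sqrt(((-14723 + (-126/5 + (sqrt(10))**2/5)) + 7249) - 41249) = sqrt(((-14723 + (-126/5 + (1/5)*10)) + 7249) - 41249) = sqrt(((-14723 + (-126/5 + 2)) + 7249) - 41249) = sqrt(((-14723 - 116/5) + 7249) - 41249) = sqrt((-73731/5 + 7249) - 41249) = sqrt(-37486/5 - 41249) = sqrt(-243731/5) = I*sqrt(1218655)/5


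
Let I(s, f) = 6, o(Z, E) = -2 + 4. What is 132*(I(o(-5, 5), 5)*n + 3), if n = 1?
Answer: 1188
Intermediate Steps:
o(Z, E) = 2
132*(I(o(-5, 5), 5)*n + 3) = 132*(6*1 + 3) = 132*(6 + 3) = 132*9 = 1188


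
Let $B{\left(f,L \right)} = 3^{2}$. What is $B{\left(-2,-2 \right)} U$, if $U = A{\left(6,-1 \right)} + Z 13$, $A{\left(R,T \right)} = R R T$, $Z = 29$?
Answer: $3069$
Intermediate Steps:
$B{\left(f,L \right)} = 9$
$A{\left(R,T \right)} = T R^{2}$ ($A{\left(R,T \right)} = R^{2} T = T R^{2}$)
$U = 341$ ($U = - 6^{2} + 29 \cdot 13 = \left(-1\right) 36 + 377 = -36 + 377 = 341$)
$B{\left(-2,-2 \right)} U = 9 \cdot 341 = 3069$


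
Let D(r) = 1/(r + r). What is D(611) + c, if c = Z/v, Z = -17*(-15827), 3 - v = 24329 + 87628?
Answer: -1748288/727701 ≈ -2.4025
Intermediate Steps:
v = -111954 (v = 3 - (24329 + 87628) = 3 - 1*111957 = 3 - 111957 = -111954)
D(r) = 1/(2*r)
Z = 269059
c = -269059/111954 (c = 269059/(-111954) = 269059*(-1/111954) = -269059/111954 ≈ -2.4033)
D(611) + c = (½)/611 - 269059/111954 = (½)*(1/611) - 269059/111954 = 1/1222 - 269059/111954 = -1748288/727701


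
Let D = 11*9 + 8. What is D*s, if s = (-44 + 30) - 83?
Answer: -10379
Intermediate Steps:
s = -97 (s = -14 - 83 = -97)
D = 107 (D = 99 + 8 = 107)
D*s = 107*(-97) = -10379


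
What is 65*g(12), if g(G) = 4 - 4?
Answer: 0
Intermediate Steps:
g(G) = 0
65*g(12) = 65*0 = 0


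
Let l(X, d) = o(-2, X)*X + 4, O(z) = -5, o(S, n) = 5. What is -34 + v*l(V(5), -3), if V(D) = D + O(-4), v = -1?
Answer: -38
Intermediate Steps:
V(D) = -5 + D (V(D) = D - 5 = -5 + D)
l(X, d) = 4 + 5*X (l(X, d) = 5*X + 4 = 4 + 5*X)
-34 + v*l(V(5), -3) = -34 - (4 + 5*(-5 + 5)) = -34 - (4 + 5*0) = -34 - (4 + 0) = -34 - 1*4 = -34 - 4 = -38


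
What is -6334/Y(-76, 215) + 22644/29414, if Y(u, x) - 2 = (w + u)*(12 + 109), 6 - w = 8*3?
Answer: 110953961/83624002 ≈ 1.3268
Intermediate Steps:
w = -18 (w = 6 - 8*3 = 6 - 1*24 = 6 - 24 = -18)
Y(u, x) = -2176 + 121*u (Y(u, x) = 2 + (-18 + u)*(12 + 109) = 2 + (-18 + u)*121 = 2 + (-2178 + 121*u) = -2176 + 121*u)
-6334/Y(-76, 215) + 22644/29414 = -6334/(-2176 + 121*(-76)) + 22644/29414 = -6334/(-2176 - 9196) + 22644*(1/29414) = -6334/(-11372) + 11322/14707 = -6334*(-1/11372) + 11322/14707 = 3167/5686 + 11322/14707 = 110953961/83624002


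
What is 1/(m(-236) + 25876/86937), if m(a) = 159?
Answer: 86937/13848859 ≈ 0.0062776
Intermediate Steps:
1/(m(-236) + 25876/86937) = 1/(159 + 25876/86937) = 1/(13848859/86937) = 86937/13848859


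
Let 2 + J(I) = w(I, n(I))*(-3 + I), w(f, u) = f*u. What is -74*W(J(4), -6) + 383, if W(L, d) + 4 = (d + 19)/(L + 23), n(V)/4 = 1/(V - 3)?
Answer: 653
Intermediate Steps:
n(V) = 4/(-3 + V) (n(V) = 4/(V - 3) = 4/(-3 + V))
J(I) = -2 + 4*I (J(I) = -2 + (I*(4/(-3 + I)))*(-3 + I) = -2 + (4*I/(-3 + I))*(-3 + I) = -2 + 4*I)
W(L, d) = -4 + (19 + d)/(23 + L) (W(L, d) = -4 + (d + 19)/(L + 23) = -4 + (19 + d)/(23 + L))
-74*W(J(4), -6) + 383 = -74*(-73 - 6 - 4*(-2 + 4*4))/(23 + (-2 + 4*4)) + 383 = -74*(-73 - 6 - 4*(-2 + 16))/(23 + (-2 + 16)) + 383 = -74*(-73 - 6 - 4*14)/(23 + 14) + 383 = -74*(-73 - 6 - 56)/37 + 383 = -2*(-135) + 383 = -74*(-135/37) + 383 = 270 + 383 = 653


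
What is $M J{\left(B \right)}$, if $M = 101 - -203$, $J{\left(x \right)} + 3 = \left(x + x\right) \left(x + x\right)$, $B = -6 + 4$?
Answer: $3952$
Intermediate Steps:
$B = -2$
$J{\left(x \right)} = -3 + 4 x^{2}$ ($J{\left(x \right)} = -3 + \left(x + x\right) \left(x + x\right) = -3 + 2 x 2 x = -3 + 4 x^{2}$)
$M = 304$ ($M = 101 + 203 = 304$)
$M J{\left(B \right)} = 304 \left(-3 + 4 \left(-2\right)^{2}\right) = 304 \left(-3 + 4 \cdot 4\right) = 304 \left(-3 + 16\right) = 304 \cdot 13 = 3952$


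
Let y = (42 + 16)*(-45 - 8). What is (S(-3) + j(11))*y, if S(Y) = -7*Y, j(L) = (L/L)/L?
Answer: -713168/11 ≈ -64833.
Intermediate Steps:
y = -3074 (y = 58*(-53) = -3074)
j(L) = 1/L
(S(-3) + j(11))*y = (-7*(-3) + 1/11)*(-3074) = (21 + 1/11)*(-3074) = (232/11)*(-3074) = -713168/11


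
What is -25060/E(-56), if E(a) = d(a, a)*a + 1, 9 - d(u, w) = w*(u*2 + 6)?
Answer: -25060/331913 ≈ -0.075502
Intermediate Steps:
d(u, w) = 9 - w*(6 + 2*u) (d(u, w) = 9 - w*(u*2 + 6) = 9 - w*(2*u + 6) = 9 - w*(6 + 2*u))
E(a) = 1 + a*(9 - 6*a - 2*a²) (E(a) = (9 - 6*a - 2*a*a)*a + 1 = (9 - 6*a - 2*a²)*a + 1 = a*(9 - 6*a - 2*a²) + 1 = 1 + a*(9 - 6*a - 2*a²))
-25060/E(-56) = -25060/(1 - 1*(-56)*(-9 + 2*(-56)² + 6*(-56))) = -25060/(1 - 1*(-56)*(-9 + 2*3136 - 336)) = -25060/(1 - 1*(-56)*(-9 + 6272 - 336)) = -25060/(1 - 1*(-56)*5927) = -25060/(1 + 331912) = -25060/331913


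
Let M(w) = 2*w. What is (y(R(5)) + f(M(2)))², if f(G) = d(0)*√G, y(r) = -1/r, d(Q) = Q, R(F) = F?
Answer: 1/25 ≈ 0.040000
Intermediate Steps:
f(G) = 0 (f(G) = 0*√G = 0)
(y(R(5)) + f(M(2)))² = (-1/5 + 0)² = (-1*⅕ + 0)² = (-⅕ + 0)² = (-⅕)² = 1/25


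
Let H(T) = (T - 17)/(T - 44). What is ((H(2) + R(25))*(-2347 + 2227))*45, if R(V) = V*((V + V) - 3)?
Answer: -44428500/7 ≈ -6.3469e+6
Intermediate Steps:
R(V) = V*(-3 + 2*V) (R(V) = V*(2*V - 3) = V*(-3 + 2*V))
H(T) = (-17 + T)/(-44 + T)
((H(2) + R(25))*(-2347 + 2227))*45 = (((-17 + 2)/(-44 + 2) + 25*(-3 + 2*25))*(-2347 + 2227))*45 = ((-15/(-42) + 25*(-3 + 50))*(-120))*45 = ((-1/42*(-15) + 25*47)*(-120))*45 = ((5/14 + 1175)*(-120))*45 = ((16455/14)*(-120))*45 = -987300/7*45 = -44428500/7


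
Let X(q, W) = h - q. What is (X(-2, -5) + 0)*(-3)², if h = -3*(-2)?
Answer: 72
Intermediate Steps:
h = 6
X(q, W) = 6 - q
(X(-2, -5) + 0)*(-3)² = ((6 - 1*(-2)) + 0)*(-3)² = ((6 + 2) + 0)*9 = (8 + 0)*9 = 8*9 = 72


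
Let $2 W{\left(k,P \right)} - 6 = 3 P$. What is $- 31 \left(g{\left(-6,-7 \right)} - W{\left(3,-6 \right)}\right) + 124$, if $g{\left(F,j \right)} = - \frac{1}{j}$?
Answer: $- \frac{465}{7} \approx -66.429$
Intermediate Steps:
$W{\left(k,P \right)} = 3 + \frac{3 P}{2}$
$- 31 \left(g{\left(-6,-7 \right)} - W{\left(3,-6 \right)}\right) + 124 = - 31 \left(- \frac{1}{-7} - \left(3 + \frac{3}{2} \left(-6\right)\right)\right) + 124 = - 31 \left(\left(-1\right) \left(- \frac{1}{7}\right) - \left(3 - 9\right)\right) + 124 = - 31 \left(\frac{1}{7} - -6\right) + 124 = - 31 \left(\frac{1}{7} + 6\right) + 124 = \left(-31\right) \frac{43}{7} + 124 = - \frac{1333}{7} + 124 = - \frac{465}{7}$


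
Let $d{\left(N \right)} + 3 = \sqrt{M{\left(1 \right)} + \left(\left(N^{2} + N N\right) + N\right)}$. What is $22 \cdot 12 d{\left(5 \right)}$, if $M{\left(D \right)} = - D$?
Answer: $-792 + 792 \sqrt{6} \approx 1148.0$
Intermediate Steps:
$d{\left(N \right)} = -3 + \sqrt{-1 + N + 2 N^{2}}$ ($d{\left(N \right)} = -3 + \sqrt{\left(-1\right) 1 + \left(\left(N^{2} + N N\right) + N\right)} = -3 + \sqrt{-1 + \left(\left(N^{2} + N^{2}\right) + N\right)} = -3 + \sqrt{-1 + \left(2 N^{2} + N\right)} = -3 + \sqrt{-1 + \left(N + 2 N^{2}\right)} = -3 + \sqrt{-1 + N + 2 N^{2}}$)
$22 \cdot 12 d{\left(5 \right)} = 22 \cdot 12 \left(-3 + \sqrt{-1 + 5 + 2 \cdot 5^{2}}\right) = 264 \left(-3 + \sqrt{-1 + 5 + 2 \cdot 25}\right) = 264 \left(-3 + \sqrt{-1 + 5 + 50}\right) = 264 \left(-3 + \sqrt{54}\right) = 264 \left(-3 + 3 \sqrt{6}\right) = -792 + 792 \sqrt{6}$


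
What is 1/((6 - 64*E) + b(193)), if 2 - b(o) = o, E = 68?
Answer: -1/4537 ≈ -0.00022041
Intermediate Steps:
b(o) = 2 - o
1/((6 - 64*E) + b(193)) = 1/((6 - 64*68) + (2 - 1*193)) = 1/((6 - 4352) + (2 - 193)) = 1/(-4346 - 191) = 1/(-4537) = -1/4537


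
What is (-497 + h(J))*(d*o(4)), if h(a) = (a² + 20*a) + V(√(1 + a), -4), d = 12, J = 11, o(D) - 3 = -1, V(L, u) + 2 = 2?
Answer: -3744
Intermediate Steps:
V(L, u) = 0 (V(L, u) = -2 + 2 = 0)
o(D) = 2 (o(D) = 3 - 1 = 2)
h(a) = a² + 20*a (h(a) = (a² + 20*a) + 0 = a² + 20*a)
(-497 + h(J))*(d*o(4)) = (-497 + 11*(20 + 11))*(12*2) = (-497 + 11*31)*24 = (-497 + 341)*24 = -156*24 = -3744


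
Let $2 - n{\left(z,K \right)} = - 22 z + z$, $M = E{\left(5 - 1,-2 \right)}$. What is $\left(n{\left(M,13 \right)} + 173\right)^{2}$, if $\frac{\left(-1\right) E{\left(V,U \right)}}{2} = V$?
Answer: $49$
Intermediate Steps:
$E{\left(V,U \right)} = - 2 V$
$M = -8$ ($M = - 2 \left(5 - 1\right) = \left(-2\right) 4 = -8$)
$n{\left(z,K \right)} = 2 + 21 z$ ($n{\left(z,K \right)} = 2 - \left(- 22 z + z\right) = 2 - - 21 z = 2 + 21 z$)
$\left(n{\left(M,13 \right)} + 173\right)^{2} = \left(\left(2 + 21 \left(-8\right)\right) + 173\right)^{2} = \left(\left(2 - 168\right) + 173\right)^{2} = \left(-166 + 173\right)^{2} = 7^{2} = 49$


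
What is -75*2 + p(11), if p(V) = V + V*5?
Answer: -84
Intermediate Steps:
p(V) = 6*V (p(V) = V + 5*V = 6*V)
-75*2 + p(11) = -75*2 + 6*11 = -150 + 66 = -84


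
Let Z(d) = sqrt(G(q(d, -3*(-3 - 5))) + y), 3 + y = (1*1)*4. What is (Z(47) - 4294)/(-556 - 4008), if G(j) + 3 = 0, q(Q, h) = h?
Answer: 2147/2282 - I*sqrt(2)/4564 ≈ 0.94084 - 0.00030986*I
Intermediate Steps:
G(j) = -3 (G(j) = -3 + 0 = -3)
y = 1 (y = -3 + (1*1)*4 = -3 + 1*4 = -3 + 4 = 1)
Z(d) = I*sqrt(2) (Z(d) = sqrt(-3 + 1) = sqrt(-2) = I*sqrt(2))
(Z(47) - 4294)/(-556 - 4008) = (I*sqrt(2) - 4294)/(-556 - 4008) = (-4294 + I*sqrt(2))/(-4564) = (-4294 + I*sqrt(2))*(-1/4564) = 2147/2282 - I*sqrt(2)/4564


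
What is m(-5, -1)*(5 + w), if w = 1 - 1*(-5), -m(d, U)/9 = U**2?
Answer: -99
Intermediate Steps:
m(d, U) = -9*U**2
w = 6 (w = 1 + 5 = 6)
m(-5, -1)*(5 + w) = (-9*(-1)**2)*(5 + 6) = -9*1*11 = -9*11 = -99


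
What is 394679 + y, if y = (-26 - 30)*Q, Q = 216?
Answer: 382583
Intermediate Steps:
y = -12096 (y = (-26 - 30)*216 = -56*216 = -12096)
394679 + y = 394679 - 12096 = 382583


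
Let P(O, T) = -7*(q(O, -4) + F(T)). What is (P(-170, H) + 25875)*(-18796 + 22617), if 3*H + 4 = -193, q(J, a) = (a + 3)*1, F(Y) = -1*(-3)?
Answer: 98814881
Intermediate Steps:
F(Y) = 3
q(J, a) = 3 + a (q(J, a) = (3 + a)*1 = 3 + a)
H = -197/3 (H = -4/3 + (⅓)*(-193) = -4/3 - 193/3 = -197/3 ≈ -65.667)
P(O, T) = -14 (P(O, T) = -7*((3 - 4) + 3) = -7*(-1 + 3) = -7*2 = -14)
(P(-170, H) + 25875)*(-18796 + 22617) = (-14 + 25875)*(-18796 + 22617) = 25861*3821 = 98814881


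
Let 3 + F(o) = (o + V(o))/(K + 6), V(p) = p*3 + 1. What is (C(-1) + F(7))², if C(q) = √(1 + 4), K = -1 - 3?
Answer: 549/4 + 23*√5 ≈ 188.68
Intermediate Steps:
V(p) = 1 + 3*p (V(p) = 3*p + 1 = 1 + 3*p)
K = -4
C(q) = √5
F(o) = -5/2 + 2*o (F(o) = -3 + (o + (1 + 3*o))/(-4 + 6) = -3 + (1 + 4*o)/2 = -3 + (1 + 4*o)*(½) = -3 + (½ + 2*o) = -5/2 + 2*o)
(C(-1) + F(7))² = (√5 + (-5/2 + 2*7))² = (√5 + (-5/2 + 14))² = (√5 + 23/2)² = (23/2 + √5)²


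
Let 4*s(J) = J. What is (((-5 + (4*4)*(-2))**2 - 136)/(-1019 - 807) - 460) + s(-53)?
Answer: -1730775/3652 ≈ -473.93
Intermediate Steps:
s(J) = J/4
(((-5 + (4*4)*(-2))**2 - 136)/(-1019 - 807) - 460) + s(-53) = (((-5 + (4*4)*(-2))**2 - 136)/(-1019 - 807) - 460) + (1/4)*(-53) = (((-5 + 16*(-2))**2 - 136)/(-1826) - 460) - 53/4 = (((-5 - 32)**2 - 136)*(-1/1826) - 460) - 53/4 = (((-37)**2 - 136)*(-1/1826) - 460) - 53/4 = ((1369 - 136)*(-1/1826) - 460) - 53/4 = (1233*(-1/1826) - 460) - 53/4 = (-1233/1826 - 460) - 53/4 = -841193/1826 - 53/4 = -1730775/3652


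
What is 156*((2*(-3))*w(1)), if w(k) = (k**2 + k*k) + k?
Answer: -2808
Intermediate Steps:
w(k) = k + 2*k**2 (w(k) = (k**2 + k**2) + k = 2*k**2 + k = k + 2*k**2)
156*((2*(-3))*w(1)) = 156*((2*(-3))*(1*(1 + 2*1))) = 156*(-6*(1 + 2)) = 156*(-6*3) = 156*(-18) = -2808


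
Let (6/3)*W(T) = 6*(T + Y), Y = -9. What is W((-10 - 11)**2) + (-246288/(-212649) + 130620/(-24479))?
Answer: 320214107828/247877851 ≈ 1291.8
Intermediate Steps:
W(T) = -27 + 3*T (W(T) = (6*(T - 9))/2 = (6*(-9 + T))/2 = (-54 + 6*T)/2 = -27 + 3*T)
W((-10 - 11)**2) + (-246288/(-212649) + 130620/(-24479)) = (-27 + 3*(-10 - 11)**2) + (-246288/(-212649) + 130620/(-24479)) = (-27 + 3*(-21)**2) + (-246288*(-1/212649) + 130620*(-1/24479)) = (-27 + 3*441) + (82096/70883 - 18660/3497) = (-27 + 1323) - 1035587068/247877851 = 1296 - 1035587068/247877851 = 320214107828/247877851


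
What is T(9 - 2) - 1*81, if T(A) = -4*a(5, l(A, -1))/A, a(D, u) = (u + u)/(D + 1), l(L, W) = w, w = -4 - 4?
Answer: -1669/21 ≈ -79.476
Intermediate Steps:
w = -8
l(L, W) = -8
a(D, u) = 2*u/(1 + D) (a(D, u) = (2*u)/(1 + D) = 2*u/(1 + D))
T(A) = 32/(3*A) (T(A) = -4*2*(-8)/(1 + 5)/A = -4*2*(-8)/6/A = -4*2*(-8)*(1/6)/A = -(-32)/(3*A) = 32/(3*A))
T(9 - 2) - 1*81 = 32/(3*(9 - 2)) - 1*81 = (32/3)/7 - 81 = (32/3)*(1/7) - 81 = 32/21 - 81 = -1669/21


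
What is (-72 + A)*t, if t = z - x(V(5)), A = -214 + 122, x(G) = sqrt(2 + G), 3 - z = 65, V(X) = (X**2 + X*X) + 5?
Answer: 10168 + 164*sqrt(57) ≈ 11406.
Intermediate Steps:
V(X) = 5 + 2*X**2 (V(X) = (X**2 + X**2) + 5 = 2*X**2 + 5 = 5 + 2*X**2)
z = -62 (z = 3 - 1*65 = 3 - 65 = -62)
A = -92
t = -62 - sqrt(57) (t = -62 - sqrt(2 + (5 + 2*5**2)) = -62 - sqrt(2 + (5 + 2*25)) = -62 - sqrt(2 + (5 + 50)) = -62 - sqrt(2 + 55) = -62 - sqrt(57) ≈ -69.550)
(-72 + A)*t = (-72 - 92)*(-62 - sqrt(57)) = -164*(-62 - sqrt(57)) = 10168 + 164*sqrt(57)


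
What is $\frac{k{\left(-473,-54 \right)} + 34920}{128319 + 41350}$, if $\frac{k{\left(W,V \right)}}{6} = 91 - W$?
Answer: $\frac{38304}{169669} \approx 0.22576$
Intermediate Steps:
$k{\left(W,V \right)} = 546 - 6 W$ ($k{\left(W,V \right)} = 6 \left(91 - W\right) = 546 - 6 W$)
$\frac{k{\left(-473,-54 \right)} + 34920}{128319 + 41350} = \frac{\left(546 - -2838\right) + 34920}{128319 + 41350} = \frac{\left(546 + 2838\right) + 34920}{169669} = \left(3384 + 34920\right) \frac{1}{169669} = 38304 \cdot \frac{1}{169669} = \frac{38304}{169669}$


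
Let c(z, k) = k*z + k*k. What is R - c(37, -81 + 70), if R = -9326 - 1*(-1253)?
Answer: -7787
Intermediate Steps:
R = -8073 (R = -9326 + 1253 = -8073)
c(z, k) = k² + k*z (c(z, k) = k*z + k² = k² + k*z)
R - c(37, -81 + 70) = -8073 - (-81 + 70)*((-81 + 70) + 37) = -8073 - (-11)*(-11 + 37) = -8073 - (-11)*26 = -8073 - 1*(-286) = -8073 + 286 = -7787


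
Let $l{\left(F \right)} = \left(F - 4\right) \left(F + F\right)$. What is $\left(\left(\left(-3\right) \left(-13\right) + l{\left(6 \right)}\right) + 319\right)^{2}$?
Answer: $145924$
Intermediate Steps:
$l{\left(F \right)} = 2 F \left(-4 + F\right)$ ($l{\left(F \right)} = \left(-4 + F\right) 2 F = 2 F \left(-4 + F\right)$)
$\left(\left(\left(-3\right) \left(-13\right) + l{\left(6 \right)}\right) + 319\right)^{2} = \left(\left(\left(-3\right) \left(-13\right) + 2 \cdot 6 \left(-4 + 6\right)\right) + 319\right)^{2} = \left(\left(39 + 2 \cdot 6 \cdot 2\right) + 319\right)^{2} = \left(\left(39 + 24\right) + 319\right)^{2} = \left(63 + 319\right)^{2} = 382^{2} = 145924$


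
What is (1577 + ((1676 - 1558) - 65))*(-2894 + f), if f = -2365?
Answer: -8572170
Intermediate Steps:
(1577 + ((1676 - 1558) - 65))*(-2894 + f) = (1577 + ((1676 - 1558) - 65))*(-2894 - 2365) = (1577 + (118 - 65))*(-5259) = (1577 + 53)*(-5259) = 1630*(-5259) = -8572170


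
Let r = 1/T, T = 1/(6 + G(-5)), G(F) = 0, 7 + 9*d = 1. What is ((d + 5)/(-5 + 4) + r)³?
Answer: 125/27 ≈ 4.6296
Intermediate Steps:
d = -⅔ (d = -7/9 + (⅑)*1 = -7/9 + ⅑ = -⅔ ≈ -0.66667)
T = ⅙ (T = 1/(6 + 0) = 1/6 = ⅙ ≈ 0.16667)
r = 6 (r = 1/(⅙) = 6)
((d + 5)/(-5 + 4) + r)³ = ((-⅔ + 5)/(-5 + 4) + 6)³ = ((13/3)/(-1) + 6)³ = ((13/3)*(-1) + 6)³ = (-13/3 + 6)³ = (5/3)³ = 125/27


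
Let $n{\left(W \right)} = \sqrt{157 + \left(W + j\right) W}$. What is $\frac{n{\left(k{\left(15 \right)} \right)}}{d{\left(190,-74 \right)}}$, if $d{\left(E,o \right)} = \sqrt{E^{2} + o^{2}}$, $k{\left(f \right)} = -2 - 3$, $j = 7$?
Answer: $\frac{7 \sqrt{31182}}{20788} \approx 0.059462$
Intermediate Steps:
$k{\left(f \right)} = -5$
$n{\left(W \right)} = \sqrt{157 + W \left(7 + W\right)}$ ($n{\left(W \right)} = \sqrt{157 + \left(W + 7\right) W} = \sqrt{157 + \left(7 + W\right) W} = \sqrt{157 + W \left(7 + W\right)}$)
$\frac{n{\left(k{\left(15 \right)} \right)}}{d{\left(190,-74 \right)}} = \frac{\sqrt{157 + \left(-5\right)^{2} + 7 \left(-5\right)}}{\sqrt{190^{2} + \left(-74\right)^{2}}} = \frac{\sqrt{157 + 25 - 35}}{\sqrt{36100 + 5476}} = \frac{\sqrt{147}}{\sqrt{41576}} = \frac{7 \sqrt{3}}{2 \sqrt{10394}} = 7 \sqrt{3} \frac{\sqrt{10394}}{20788} = \frac{7 \sqrt{31182}}{20788}$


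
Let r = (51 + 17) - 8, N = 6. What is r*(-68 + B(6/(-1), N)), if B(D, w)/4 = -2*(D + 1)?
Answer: -1680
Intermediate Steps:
r = 60 (r = 68 - 8 = 60)
B(D, w) = -8 - 8*D (B(D, w) = 4*(-2*(D + 1)) = 4*(-2*(1 + D)) = 4*(-2 - 2*D) = -8 - 8*D)
r*(-68 + B(6/(-1), N)) = 60*(-68 + (-8 - 48/(-1))) = 60*(-68 + (-8 - 48*(-1))) = 60*(-68 + (-8 - 8*(-6))) = 60*(-68 + (-8 + 48)) = 60*(-68 + 40) = 60*(-28) = -1680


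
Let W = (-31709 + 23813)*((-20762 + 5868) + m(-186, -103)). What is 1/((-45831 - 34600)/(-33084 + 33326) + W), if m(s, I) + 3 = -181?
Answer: 242/28811444465 ≈ 8.3994e-9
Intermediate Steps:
m(s, I) = -184 (m(s, I) = -3 - 181 = -184)
W = 119055888 (W = (-31709 + 23813)*((-20762 + 5868) - 184) = -7896*(-14894 - 184) = -7896*(-15078) = 119055888)
1/((-45831 - 34600)/(-33084 + 33326) + W) = 1/((-45831 - 34600)/(-33084 + 33326) + 119055888) = 1/(-80431/242 + 119055888) = 1/(28811444465/242) = 242/28811444465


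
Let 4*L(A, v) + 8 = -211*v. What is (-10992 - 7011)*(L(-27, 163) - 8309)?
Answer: 1217668911/4 ≈ 3.0442e+8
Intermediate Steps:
L(A, v) = -2 - 211*v/4 (L(A, v) = -2 + (-211*v)/4 = -2 - 211*v/4)
(-10992 - 7011)*(L(-27, 163) - 8309) = (-10992 - 7011)*((-2 - 211/4*163) - 8309) = -18003*((-2 - 34393/4) - 8309) = -18003*(-34401/4 - 8309) = -18003*(-67637/4) = 1217668911/4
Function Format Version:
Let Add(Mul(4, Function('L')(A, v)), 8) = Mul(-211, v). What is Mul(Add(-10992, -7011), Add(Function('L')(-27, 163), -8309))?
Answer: Rational(1217668911, 4) ≈ 3.0442e+8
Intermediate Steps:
Function('L')(A, v) = Add(-2, Mul(Rational(-211, 4), v)) (Function('L')(A, v) = Add(-2, Mul(Rational(1, 4), Mul(-211, v))) = Add(-2, Mul(Rational(-211, 4), v)))
Mul(Add(-10992, -7011), Add(Function('L')(-27, 163), -8309)) = Mul(Add(-10992, -7011), Add(Add(-2, Mul(Rational(-211, 4), 163)), -8309)) = Mul(-18003, Add(Add(-2, Rational(-34393, 4)), -8309)) = Mul(-18003, Add(Rational(-34401, 4), -8309)) = Mul(-18003, Rational(-67637, 4)) = Rational(1217668911, 4)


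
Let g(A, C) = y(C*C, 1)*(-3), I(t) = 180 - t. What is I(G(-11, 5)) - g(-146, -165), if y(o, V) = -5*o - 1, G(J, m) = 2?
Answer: -408200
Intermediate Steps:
y(o, V) = -1 - 5*o
g(A, C) = 3 + 15*C² (g(A, C) = (-1 - 5*C*C)*(-3) = (-1 - 5*C²)*(-3) = 3 + 15*C²)
I(G(-11, 5)) - g(-146, -165) = (180 - 1*2) - (3 + 15*(-165)²) = (180 - 2) - (3 + 15*27225) = 178 - (3 + 408375) = 178 - 1*408378 = 178 - 408378 = -408200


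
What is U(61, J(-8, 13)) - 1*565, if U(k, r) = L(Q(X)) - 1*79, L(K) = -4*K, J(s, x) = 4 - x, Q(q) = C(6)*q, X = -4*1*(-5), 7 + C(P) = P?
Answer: -564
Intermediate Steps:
C(P) = -7 + P
X = 20 (X = -4*(-5) = 20)
Q(q) = -q (Q(q) = (-7 + 6)*q = -q)
U(k, r) = 1 (U(k, r) = -(-4)*20 - 1*79 = -4*(-20) - 79 = 80 - 79 = 1)
U(61, J(-8, 13)) - 1*565 = 1 - 1*565 = 1 - 565 = -564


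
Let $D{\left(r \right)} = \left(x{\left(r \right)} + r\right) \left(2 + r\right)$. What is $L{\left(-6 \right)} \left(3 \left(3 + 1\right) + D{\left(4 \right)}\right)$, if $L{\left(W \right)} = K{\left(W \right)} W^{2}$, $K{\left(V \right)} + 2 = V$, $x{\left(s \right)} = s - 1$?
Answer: $-15552$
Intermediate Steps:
$x{\left(s \right)} = -1 + s$ ($x{\left(s \right)} = s - 1 = -1 + s$)
$K{\left(V \right)} = -2 + V$
$L{\left(W \right)} = W^{2} \left(-2 + W\right)$ ($L{\left(W \right)} = \left(-2 + W\right) W^{2} = W^{2} \left(-2 + W\right)$)
$D{\left(r \right)} = \left(-1 + 2 r\right) \left(2 + r\right)$ ($D{\left(r \right)} = \left(\left(-1 + r\right) + r\right) \left(2 + r\right) = \left(-1 + 2 r\right) \left(2 + r\right)$)
$L{\left(-6 \right)} \left(3 \left(3 + 1\right) + D{\left(4 \right)}\right) = \left(-6\right)^{2} \left(-2 - 6\right) \left(3 \left(3 + 1\right) + \left(-2 + 2 \cdot 4^{2} + 3 \cdot 4\right)\right) = 36 \left(-8\right) \left(3 \cdot 4 + \left(-2 + 2 \cdot 16 + 12\right)\right) = - 288 \left(12 + \left(-2 + 32 + 12\right)\right) = - 288 \left(12 + 42\right) = \left(-288\right) 54 = -15552$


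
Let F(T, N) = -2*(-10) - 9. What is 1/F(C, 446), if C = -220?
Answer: 1/11 ≈ 0.090909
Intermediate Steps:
F(T, N) = 11 (F(T, N) = 20 - 9 = 11)
1/F(C, 446) = 1/11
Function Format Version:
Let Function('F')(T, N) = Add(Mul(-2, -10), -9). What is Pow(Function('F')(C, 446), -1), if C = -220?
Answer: Rational(1, 11) ≈ 0.090909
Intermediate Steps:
Function('F')(T, N) = 11 (Function('F')(T, N) = Add(20, -9) = 11)
Pow(Function('F')(C, 446), -1) = Pow(11, -1) = Rational(1, 11)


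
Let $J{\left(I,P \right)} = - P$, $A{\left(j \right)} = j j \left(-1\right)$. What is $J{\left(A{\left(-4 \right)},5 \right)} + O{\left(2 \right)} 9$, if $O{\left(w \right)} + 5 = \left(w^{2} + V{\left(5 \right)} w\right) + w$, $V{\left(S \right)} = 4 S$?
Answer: $364$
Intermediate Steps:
$A{\left(j \right)} = - j^{2}$ ($A{\left(j \right)} = j^{2} \left(-1\right) = - j^{2}$)
$O{\left(w \right)} = -5 + w^{2} + 21 w$ ($O{\left(w \right)} = -5 + \left(\left(w^{2} + 4 \cdot 5 w\right) + w\right) = -5 + \left(\left(w^{2} + 20 w\right) + w\right) = -5 + \left(w^{2} + 21 w\right) = -5 + w^{2} + 21 w$)
$J{\left(A{\left(-4 \right)},5 \right)} + O{\left(2 \right)} 9 = \left(-1\right) 5 + \left(-5 + 2^{2} + 21 \cdot 2\right) 9 = -5 + \left(-5 + 4 + 42\right) 9 = -5 + 41 \cdot 9 = -5 + 369 = 364$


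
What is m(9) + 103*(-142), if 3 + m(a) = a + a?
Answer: -14611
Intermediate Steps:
m(a) = -3 + 2*a (m(a) = -3 + (a + a) = -3 + 2*a)
m(9) + 103*(-142) = (-3 + 2*9) + 103*(-142) = (-3 + 18) - 14626 = 15 - 14626 = -14611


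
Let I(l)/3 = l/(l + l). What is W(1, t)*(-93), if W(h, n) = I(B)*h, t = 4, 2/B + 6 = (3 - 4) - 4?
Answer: -279/2 ≈ -139.50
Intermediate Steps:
B = -2/11 (B = 2/(-6 + ((3 - 4) - 4)) = 2/(-6 + (-1 - 4)) = 2/(-6 - 5) = 2/(-11) = 2*(-1/11) = -2/11 ≈ -0.18182)
I(l) = 3/2 (I(l) = 3*(l/(l + l)) = 3*(l/((2*l))) = 3*(l*(1/(2*l))) = 3*(½) = 3/2)
W(h, n) = 3*h/2
W(1, t)*(-93) = ((3/2)*1)*(-93) = (3/2)*(-93) = -279/2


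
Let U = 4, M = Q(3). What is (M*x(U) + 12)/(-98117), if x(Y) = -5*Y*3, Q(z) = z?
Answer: 168/98117 ≈ 0.0017122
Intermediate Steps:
M = 3
x(Y) = -15*Y
(M*x(U) + 12)/(-98117) = (3*(-15*4) + 12)/(-98117) = (3*(-60) + 12)*(-1/98117) = (-180 + 12)*(-1/98117) = -168*(-1/98117) = 168/98117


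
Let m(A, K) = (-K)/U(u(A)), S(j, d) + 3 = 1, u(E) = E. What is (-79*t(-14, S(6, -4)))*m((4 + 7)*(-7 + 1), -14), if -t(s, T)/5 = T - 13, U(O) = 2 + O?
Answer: 41475/32 ≈ 1296.1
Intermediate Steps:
S(j, d) = -2 (S(j, d) = -3 + 1 = -2)
t(s, T) = 65 - 5*T (t(s, T) = -5*(T - 13) = -5*(-13 + T) = 65 - 5*T)
m(A, K) = -K/(2 + A) (m(A, K) = (-K)/(2 + A) = -K/(2 + A))
(-79*t(-14, S(6, -4)))*m((4 + 7)*(-7 + 1), -14) = (-79*(65 - 5*(-2)))*(-1*(-14)/(2 + (4 + 7)*(-7 + 1))) = (-79*(65 + 10))*(-1*(-14)/(2 + 11*(-6))) = (-79*75)*(-1*(-14)/(2 - 66)) = -(-5925)*(-14)/(-64) = -(-5925)*(-14)*(-1)/64 = -5925*(-7/32) = 41475/32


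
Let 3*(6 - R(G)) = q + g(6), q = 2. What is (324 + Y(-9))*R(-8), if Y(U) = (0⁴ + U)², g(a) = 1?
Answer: 2025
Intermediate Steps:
Y(U) = U² (Y(U) = (0 + U)² = U²)
R(G) = 5 (R(G) = 6 - (2 + 1)/3 = 6 - ⅓*3 = 6 - 1 = 5)
(324 + Y(-9))*R(-8) = (324 + (-9)²)*5 = (324 + 81)*5 = 405*5 = 2025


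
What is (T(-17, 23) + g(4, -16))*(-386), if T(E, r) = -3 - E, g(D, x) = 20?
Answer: -13124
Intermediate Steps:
(T(-17, 23) + g(4, -16))*(-386) = ((-3 - 1*(-17)) + 20)*(-386) = ((-3 + 17) + 20)*(-386) = (14 + 20)*(-386) = 34*(-386) = -13124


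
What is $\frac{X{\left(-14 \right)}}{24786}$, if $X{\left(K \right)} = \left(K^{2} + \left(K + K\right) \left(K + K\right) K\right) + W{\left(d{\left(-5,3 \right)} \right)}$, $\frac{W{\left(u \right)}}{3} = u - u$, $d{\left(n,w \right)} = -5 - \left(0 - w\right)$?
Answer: $- \frac{5390}{12393} \approx -0.43492$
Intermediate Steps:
$d{\left(n,w \right)} = -5 + w$ ($d{\left(n,w \right)} = -5 - - w = -5 + w$)
$W{\left(u \right)} = 0$ ($W{\left(u \right)} = 3 \left(u - u\right) = 3 \cdot 0 = 0$)
$X{\left(K \right)} = K^{2} + 4 K^{3}$ ($X{\left(K \right)} = \left(K^{2} + \left(K + K\right) \left(K + K\right) K\right) + 0 = \left(K^{2} + 2 K 2 K K\right) + 0 = \left(K^{2} + 4 K^{2} K\right) + 0 = \left(K^{2} + 4 K^{3}\right) + 0 = K^{2} + 4 K^{3}$)
$\frac{X{\left(-14 \right)}}{24786} = \frac{\left(-14\right)^{2} \left(1 + 4 \left(-14\right)\right)}{24786} = 196 \left(1 - 56\right) \frac{1}{24786} = 196 \left(-55\right) \frac{1}{24786} = \left(-10780\right) \frac{1}{24786} = - \frac{5390}{12393}$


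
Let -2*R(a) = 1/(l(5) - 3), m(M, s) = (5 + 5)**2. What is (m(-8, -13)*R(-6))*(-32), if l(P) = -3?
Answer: -800/3 ≈ -266.67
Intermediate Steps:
m(M, s) = 100 (m(M, s) = 10**2 = 100)
R(a) = 1/12 (R(a) = -1/(2*(-3 - 3)) = -1/2/(-6) = -1/2*(-1/6) = 1/12)
(m(-8, -13)*R(-6))*(-32) = (100*(1/12))*(-32) = (25/3)*(-32) = -800/3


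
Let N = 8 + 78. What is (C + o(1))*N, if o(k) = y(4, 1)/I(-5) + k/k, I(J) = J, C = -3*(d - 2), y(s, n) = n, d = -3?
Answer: 6794/5 ≈ 1358.8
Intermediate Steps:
C = 15 (C = -3*(-3 - 2) = -3*(-5) = 15)
N = 86
o(k) = ⅘ (o(k) = 1/(-5) + k/k = 1*(-⅕) + 1 = -⅕ + 1 = ⅘)
(C + o(1))*N = (15 + ⅘)*86 = (79/5)*86 = 6794/5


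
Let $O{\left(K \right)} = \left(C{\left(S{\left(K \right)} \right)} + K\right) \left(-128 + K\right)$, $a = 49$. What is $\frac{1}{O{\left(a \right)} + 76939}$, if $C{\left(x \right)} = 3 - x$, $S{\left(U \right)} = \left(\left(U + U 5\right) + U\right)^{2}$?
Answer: $\frac{1}{9367102} \approx 1.0676 \cdot 10^{-7}$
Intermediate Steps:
$S{\left(U \right)} = 49 U^{2}$ ($S{\left(U \right)} = \left(\left(U + 5 U\right) + U\right)^{2} = \left(6 U + U\right)^{2} = \left(7 U\right)^{2} = 49 U^{2}$)
$O{\left(K \right)} = \left(-128 + K\right) \left(3 + K - 49 K^{2}\right)$ ($O{\left(K \right)} = \left(\left(3 - 49 K^{2}\right) + K\right) \left(-128 + K\right) = \left(3 + K - 49 K^{2}\right) \left(-128 + K\right) = \left(-128 + K\right) \left(3 + K - 49 K^{2}\right)$)
$\frac{1}{O{\left(a \right)} + 76939} = \frac{1}{\left(-384 - 6125 - 49 \cdot 49^{3} + 6273 \cdot 49^{2}\right) + 76939} = \frac{1}{\left(-384 - 6125 - 5764801 + 6273 \cdot 2401\right) + 76939} = \frac{1}{\left(-384 - 6125 - 5764801 + 15061473\right) + 76939} = \frac{1}{9290163 + 76939} = \frac{1}{9367102}$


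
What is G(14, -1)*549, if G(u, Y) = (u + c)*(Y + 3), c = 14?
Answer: 30744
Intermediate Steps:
G(u, Y) = (3 + Y)*(14 + u) (G(u, Y) = (u + 14)*(Y + 3) = (14 + u)*(3 + Y) = (3 + Y)*(14 + u))
G(14, -1)*549 = (42 + 3*14 + 14*(-1) - 1*14)*549 = (42 + 42 - 14 - 14)*549 = 56*549 = 30744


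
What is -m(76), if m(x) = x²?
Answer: -5776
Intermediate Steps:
-m(76) = -1*76² = -1*5776 = -5776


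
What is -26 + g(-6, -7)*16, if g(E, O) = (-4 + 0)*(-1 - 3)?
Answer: 230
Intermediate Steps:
g(E, O) = 16 (g(E, O) = -4*(-4) = 16)
-26 + g(-6, -7)*16 = -26 + 16*16 = -26 + 256 = 230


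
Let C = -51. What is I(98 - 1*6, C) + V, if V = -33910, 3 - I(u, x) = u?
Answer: -33999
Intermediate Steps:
I(u, x) = 3 - u
I(98 - 1*6, C) + V = (3 - (98 - 1*6)) - 33910 = (3 - (98 - 6)) - 33910 = (3 - 1*92) - 33910 = (3 - 92) - 33910 = -89 - 33910 = -33999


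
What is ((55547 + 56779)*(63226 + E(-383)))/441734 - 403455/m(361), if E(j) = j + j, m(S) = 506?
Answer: 1685908240395/111758702 ≈ 15085.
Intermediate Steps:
E(j) = 2*j
((55547 + 56779)*(63226 + E(-383)))/441734 - 403455/m(361) = ((55547 + 56779)*(63226 + 2*(-383)))/441734 - 403455/506 = (112326*(63226 - 766))*(1/441734) - 403455*1/506 = (112326*62460)*(1/441734) - 403455/506 = 7015881960*(1/441734) - 403455/506 = 3507940980/220867 - 403455/506 = 1685908240395/111758702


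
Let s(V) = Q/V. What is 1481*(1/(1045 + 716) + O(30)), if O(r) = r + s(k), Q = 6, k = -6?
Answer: 75634670/1761 ≈ 42950.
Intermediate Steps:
s(V) = 6/V
O(r) = -1 + r (O(r) = r + 6/(-6) = r + 6*(-1/6) = r - 1 = -1 + r)
1481*(1/(1045 + 716) + O(30)) = 1481*(1/(1045 + 716) + (-1 + 30)) = 1481*(1/1761 + 29) = 1481*(51070/1761) = 75634670/1761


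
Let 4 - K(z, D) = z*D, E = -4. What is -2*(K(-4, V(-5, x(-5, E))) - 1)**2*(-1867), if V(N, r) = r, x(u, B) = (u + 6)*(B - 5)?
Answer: 4066326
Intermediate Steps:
x(u, B) = (-5 + B)*(6 + u) (x(u, B) = (6 + u)*(-5 + B) = (-5 + B)*(6 + u))
K(z, D) = 4 - D*z (K(z, D) = 4 - z*D = 4 - D*z)
-2*(K(-4, V(-5, x(-5, E))) - 1)**2*(-1867) = -2*((4 - 1*(-30 - 5*(-5) + 6*(-4) - 4*(-5))*(-4)) - 1)**2*(-1867) = -2*((4 - 1*(-30 + 25 - 24 + 20)*(-4)) - 1)**2*(-1867) = -2*((4 - 1*(-9)*(-4)) - 1)**2*(-1867) = -2*((4 - 36) - 1)**2*(-1867) = -2*(-32 - 1)**2*(-1867) = -2*(-33)**2*(-1867) = -2*1089*(-1867) = -2178*(-1867) = 4066326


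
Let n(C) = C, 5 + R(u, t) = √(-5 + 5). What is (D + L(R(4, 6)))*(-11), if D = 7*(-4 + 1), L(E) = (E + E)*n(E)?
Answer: -319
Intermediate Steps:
R(u, t) = -5 (R(u, t) = -5 + √(-5 + 5) = -5 + √0 = -5 + 0 = -5)
L(E) = 2*E² (L(E) = (E + E)*E = (2*E)*E = 2*E²)
D = -21 (D = 7*(-3) = -21)
(D + L(R(4, 6)))*(-11) = (-21 + 2*(-5)²)*(-11) = (-21 + 2*25)*(-11) = (-21 + 50)*(-11) = 29*(-11) = -319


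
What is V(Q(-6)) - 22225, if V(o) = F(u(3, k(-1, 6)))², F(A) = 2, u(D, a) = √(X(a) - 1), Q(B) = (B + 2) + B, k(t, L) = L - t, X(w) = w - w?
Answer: -22221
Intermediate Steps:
X(w) = 0
Q(B) = 2 + 2*B (Q(B) = (2 + B) + B = 2 + 2*B)
u(D, a) = I (u(D, a) = √(0 - 1) = √(-1) = I)
V(o) = 4 (V(o) = 2² = 4)
V(Q(-6)) - 22225 = 4 - 22225 = -22221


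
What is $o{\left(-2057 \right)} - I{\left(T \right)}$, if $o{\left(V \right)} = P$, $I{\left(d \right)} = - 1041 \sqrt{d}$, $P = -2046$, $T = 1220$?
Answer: $-2046 + 2082 \sqrt{305} \approx 34315.0$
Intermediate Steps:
$o{\left(V \right)} = -2046$
$o{\left(-2057 \right)} - I{\left(T \right)} = -2046 - - 1041 \sqrt{1220} = -2046 - - 1041 \cdot 2 \sqrt{305} = -2046 - - 2082 \sqrt{305} = -2046 + 2082 \sqrt{305}$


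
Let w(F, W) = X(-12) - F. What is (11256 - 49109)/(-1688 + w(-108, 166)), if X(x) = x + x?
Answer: 37853/1604 ≈ 23.599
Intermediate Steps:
X(x) = 2*x
w(F, W) = -24 - F (w(F, W) = 2*(-12) - F = -24 - F)
(11256 - 49109)/(-1688 + w(-108, 166)) = (11256 - 49109)/(-1688 + (-24 - 1*(-108))) = -37853/(-1688 + (-24 + 108)) = -37853/(-1688 + 84) = -37853/(-1604) = -37853*(-1/1604) = 37853/1604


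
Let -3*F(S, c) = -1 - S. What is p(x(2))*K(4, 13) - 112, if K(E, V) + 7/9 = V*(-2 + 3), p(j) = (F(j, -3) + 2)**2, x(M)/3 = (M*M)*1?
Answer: 30638/81 ≈ 378.25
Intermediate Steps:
F(S, c) = 1/3 + S/3 (F(S, c) = -(-1 - S)/3 = 1/3 + S/3)
x(M) = 3*M**2 (x(M) = 3*((M*M)*1) = 3*(M**2*1) = 3*M**2)
p(j) = (7/3 + j/3)**2 (p(j) = ((1/3 + j/3) + 2)**2 = (7/3 + j/3)**2)
K(E, V) = -7/9 + V (K(E, V) = -7/9 + V*(-2 + 3) = -7/9 + V*1 = -7/9 + V)
p(x(2))*K(4, 13) - 112 = ((7 + 3*2**2)**2/9)*(-7/9 + 13) - 112 = ((7 + 3*4)**2/9)*(110/9) - 112 = ((7 + 12)**2/9)*(110/9) - 112 = ((1/9)*19**2)*(110/9) - 112 = ((1/9)*361)*(110/9) - 112 = (361/9)*(110/9) - 112 = 39710/81 - 112 = 30638/81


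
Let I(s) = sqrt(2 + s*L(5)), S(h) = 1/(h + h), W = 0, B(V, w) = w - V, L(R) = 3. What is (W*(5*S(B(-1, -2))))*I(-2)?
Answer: 0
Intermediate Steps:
S(h) = 1/(2*h)
I(s) = sqrt(2 + 3*s) (I(s) = sqrt(2 + s*3) = sqrt(2 + 3*s))
(W*(5*S(B(-1, -2))))*I(-2) = (0*(5*(1/(2*(-2 - 1*(-1))))))*sqrt(2 + 3*(-2)) = (0*(5*(1/(2*(-2 + 1)))))*sqrt(2 - 6) = (0*(5*((1/2)/(-1))))*sqrt(-4) = (0*(5*((1/2)*(-1))))*(2*I) = (0*(5*(-1/2)))*(2*I) = (0*(-5/2))*(2*I) = 0*(2*I) = 0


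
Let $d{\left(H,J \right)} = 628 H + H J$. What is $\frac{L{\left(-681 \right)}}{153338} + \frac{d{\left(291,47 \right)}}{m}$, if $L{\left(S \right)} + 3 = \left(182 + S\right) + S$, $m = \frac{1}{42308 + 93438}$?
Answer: $\frac{4088590332569717}{153338} \approx 2.6664 \cdot 10^{10}$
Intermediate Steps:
$m = \frac{1}{135746} \approx 7.3667 \cdot 10^{-6}$
$L{\left(S \right)} = 179 + 2 S$ ($L{\left(S \right)} = -3 + \left(\left(182 + S\right) + S\right) = -3 + \left(182 + 2 S\right) = 179 + 2 S$)
$\frac{L{\left(-681 \right)}}{153338} + \frac{d{\left(291,47 \right)}}{m} = \frac{179 + 2 \left(-681\right)}{153338} + 291 \left(628 + 47\right) \frac{1}{\frac{1}{135746}} = \left(179 - 1362\right) \frac{1}{153338} + 291 \cdot 675 \cdot 135746 = \left(-1183\right) \frac{1}{153338} + 196425 \cdot 135746 = - \frac{1183}{153338} + 26663908050 = \frac{4088590332569717}{153338}$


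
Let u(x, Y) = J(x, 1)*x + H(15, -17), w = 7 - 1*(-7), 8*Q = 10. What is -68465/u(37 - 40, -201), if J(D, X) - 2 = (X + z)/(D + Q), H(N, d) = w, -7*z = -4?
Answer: -3354785/524 ≈ -6402.3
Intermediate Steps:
Q = 5/4 (Q = (1/8)*10 = 5/4 ≈ 1.2500)
w = 14 (w = 7 + 7 = 14)
z = 4/7 (z = -1/7*(-4) = 4/7 ≈ 0.57143)
H(N, d) = 14
J(D, X) = 2 + (4/7 + X)/(5/4 + D) (J(D, X) = 2 + (X + 4/7)/(D + 5/4) = 2 + (4/7 + X)/(5/4 + D))
u(x, Y) = 14 + 2*x*(57 + 28*x)/(7*(5 + 4*x)) (u(x, Y) = (2*(43 + 14*1 + 28*x)/(7*(5 + 4*x)))*x + 14 = (2*(43 + 14 + 28*x)/(7*(5 + 4*x)))*x + 14 = (2*(57 + 28*x)/(7*(5 + 4*x)))*x + 14 = 2*x*(57 + 28*x)/(7*(5 + 4*x)) + 14 = 14 + 2*x*(57 + 28*x)/(7*(5 + 4*x)))
-68465/u(37 - 40, -201) = -68465*7*(5 + 4*(37 - 40))/(2*(245 + 28*(37 - 40)**2 + 253*(37 - 40))) = -68465*7*(5 + 4*(-3))/(2*(245 + 28*(-3)**2 + 253*(-3))) = -68465*7*(5 - 12)/(2*(245 + 28*9 - 759)) = -68465*(-49/(2*(245 + 252 - 759))) = -68465/((2/7)*(-1/7)*(-262)) = -68465/524/49 = -68465*49/524 = -3354785/524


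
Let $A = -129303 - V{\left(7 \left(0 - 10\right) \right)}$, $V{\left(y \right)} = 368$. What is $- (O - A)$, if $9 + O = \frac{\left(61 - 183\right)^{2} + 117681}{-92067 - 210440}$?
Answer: $- \frac{39223530069}{302507} \approx -1.2966 \cdot 10^{5}$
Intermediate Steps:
$A = -129671$ ($A = -129303 - 368 = -129671$)
$O = - \frac{2855128}{302507}$ ($O = -9 + \frac{\left(61 - 183\right)^{2} + 117681}{-92067 - 210440} = -9 + \frac{\left(-122\right)^{2} + 117681}{-302507} = -9 + \left(14884 + 117681\right) \left(- \frac{1}{302507}\right) = -9 + 132565 \left(- \frac{1}{302507}\right) = -9 - \frac{132565}{302507} = - \frac{2855128}{302507} \approx -9.4382$)
$- (O - A) = - (- \frac{2855128}{302507} - -129671) = - (- \frac{2855128}{302507} + 129671) = \left(-1\right) \frac{39223530069}{302507} = - \frac{39223530069}{302507}$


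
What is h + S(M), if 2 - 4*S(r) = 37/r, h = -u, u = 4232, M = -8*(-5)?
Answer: -677077/160 ≈ -4231.7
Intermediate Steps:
M = 40
h = -4232 (h = -1*4232 = -4232)
S(r) = ½ - 37/(4*r)
h + S(M) = -4232 + (¼)*(-37 + 2*40)/40 = -4232 + (¼)*(1/40)*(-37 + 80) = -4232 + (¼)*(1/40)*43 = -4232 + 43/160 = -677077/160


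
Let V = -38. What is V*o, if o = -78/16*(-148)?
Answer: -27417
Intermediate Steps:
o = 1443/2 (o = -78*1/16*(-148) = -39/8*(-148) = 1443/2 ≈ 721.50)
V*o = -38*1443/2 = -27417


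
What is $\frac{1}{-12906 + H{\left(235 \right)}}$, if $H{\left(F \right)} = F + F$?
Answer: $- \frac{1}{12436} \approx -8.0412 \cdot 10^{-5}$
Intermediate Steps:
$H{\left(F \right)} = 2 F$
$\frac{1}{-12906 + H{\left(235 \right)}} = \frac{1}{-12906 + 2 \cdot 235} = \frac{1}{-12906 + 470} = \frac{1}{-12436} = - \frac{1}{12436}$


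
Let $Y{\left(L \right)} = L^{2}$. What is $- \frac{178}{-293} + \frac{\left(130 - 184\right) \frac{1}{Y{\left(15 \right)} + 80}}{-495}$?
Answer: $\frac{2987708}{4915075} \approx 0.60787$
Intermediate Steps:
$- \frac{178}{-293} + \frac{\left(130 - 184\right) \frac{1}{Y{\left(15 \right)} + 80}}{-495} = - \frac{178}{-293} + \frac{\left(130 - 184\right) \frac{1}{15^{2} + 80}}{-495} = \left(-178\right) \left(- \frac{1}{293}\right) + - \frac{54}{225 + 80} \left(- \frac{1}{495}\right) = \frac{178}{293} + - \frac{54}{305} \left(- \frac{1}{495}\right) = \frac{178}{293} + \left(-54\right) \frac{1}{305} \left(- \frac{1}{495}\right) = \frac{178}{293} - - \frac{6}{16775} = \frac{178}{293} + \frac{6}{16775} = \frac{2987708}{4915075}$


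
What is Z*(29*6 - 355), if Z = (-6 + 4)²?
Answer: -724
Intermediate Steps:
Z = 4 (Z = (-2)² = 4)
Z*(29*6 - 355) = 4*(29*6 - 355) = 4*(174 - 355) = 4*(-181) = -724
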